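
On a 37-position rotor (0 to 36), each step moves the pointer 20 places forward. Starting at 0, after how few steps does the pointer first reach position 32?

20⁻¹ ≡ 13 (mod 37) because 20·13 = 260 = 7·37 + 1.
Multiplying both sides by 13: x ≡ 13·32 = 416 ≡ 9 (mod 37).

9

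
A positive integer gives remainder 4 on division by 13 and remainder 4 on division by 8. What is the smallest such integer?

x ≡ 4 (mod 8) gives x ∈ {4}.
The first of these with x mod 13 = 4 is 4.

4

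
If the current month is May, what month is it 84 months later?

84 mod 12 = 0 (since 7·12 = 84).
May + 0 months → May.

May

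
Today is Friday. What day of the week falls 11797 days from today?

Dividing 11797 by 7 gives quotient 1685 and remainder 2.
Friday + 2 days → Sunday.

Sunday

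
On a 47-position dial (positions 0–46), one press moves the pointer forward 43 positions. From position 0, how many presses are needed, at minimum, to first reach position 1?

43·35 = 1505 = 32·47 + 1, so 43⁻¹ ≡ 35 (mod 47).

35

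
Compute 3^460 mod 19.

By repeated squaring mod 19: 3^1≡3, 3^2≡9, 3^4≡5, 3^8≡6, 3^16≡17, 3^32≡4, 3^64≡16, 3^128≡9, 3^256≡5.
Since 460 = 4 + 8 + 64 + 128 + 256 in binary, 3^460 ≡ 5·6·16·9·5 ≡ 16 (mod 19).

16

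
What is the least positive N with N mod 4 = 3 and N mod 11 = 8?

19

x ≡ 3 (mod 4) gives x ∈ {3, 7, 11, 15, 19}.
The first of these with x mod 11 = 8 is 19.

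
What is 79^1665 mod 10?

9

Last digits of 9^n: 9, 1 (period 2).
1665 mod 2 = 1, so the last digit matches 9^1 = 9.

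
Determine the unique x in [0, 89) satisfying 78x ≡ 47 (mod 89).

The inverse of 78 mod 89 is 8 (since 78·8 = 624 ≡ 1).
Multiplying both sides by 8: x ≡ 8·47 = 376 ≡ 20 (mod 89).

20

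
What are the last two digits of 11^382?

21

By repeated squaring mod 100: 11^1≡11, 11^2≡21, 11^4≡41, 11^8≡81, 11^16≡61, 11^32≡21, 11^64≡41, 11^128≡81, 11^256≡61.
Since 382 = 2 + 4 + 8 + 16 + 32 + 64 + 256 in binary, 11^382 ≡ 21·41·81·61·21·41·61 ≡ 21 (mod 100).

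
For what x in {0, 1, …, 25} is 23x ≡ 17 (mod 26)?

3

The inverse of 23 mod 26 is 17 (since 23·17 = 391 ≡ 1).
So x ≡ 17·17 = 289 ≡ 3 (mod 26).
Check: 23·3 = 69 = 2·26 + 17.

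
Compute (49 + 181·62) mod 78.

181·62 = 11222.
11222 − 143·78 = 68, so 11222 ≡ 68 (mod 78).
(49 + 68) mod 78 = 39.

39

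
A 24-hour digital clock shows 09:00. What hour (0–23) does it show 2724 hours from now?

2724 − 113·24 = 12, so 2724 ≡ 12 (mod 24).
(9 + 12) mod 24 = 21.

21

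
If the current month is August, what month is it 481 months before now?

Dividing 481 by 12 gives quotient 40 and remainder 1.
August − 1 month → July.

July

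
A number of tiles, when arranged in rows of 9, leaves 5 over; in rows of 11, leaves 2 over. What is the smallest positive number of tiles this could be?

68

x ≡ 5 (mod 9) gives x ∈ {5, 14, 23, 32, 41, 50, 59, 68}.
The first of these with x mod 11 = 2 is 68.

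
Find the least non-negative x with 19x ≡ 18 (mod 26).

19⁻¹ ≡ 11 (mod 26) because 19·11 = 209 = 8·26 + 1.
Multiplying both sides by 11: x ≡ 11·18 = 198 ≡ 16 (mod 26).
Check: 19·16 = 304 = 11·26 + 18.

16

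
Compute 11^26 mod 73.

By repeated squaring mod 73: 11^1≡11, 11^2≡48, 11^4≡41, 11^8≡2, 11^16≡4.
Since 26 = 2 + 8 + 16 in binary, 11^26 ≡ 48·2·4 ≡ 19 (mod 73).

19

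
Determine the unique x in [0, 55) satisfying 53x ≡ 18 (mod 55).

46

The inverse of 53 mod 55 is 27 (since 53·27 = 1431 ≡ 1).
So x ≡ 27·18 = 486 ≡ 46 (mod 55).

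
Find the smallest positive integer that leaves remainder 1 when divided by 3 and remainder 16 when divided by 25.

Since 25·1 ≡ 1 (mod 3), take x = 16 + 25·((1−16)·1 mod 3) = 16 + 25·0 = 16.
Check: 16 mod 3 = 1, 16 mod 25 = 16.

16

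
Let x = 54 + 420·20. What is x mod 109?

420·20 = 8400.
8400 = 77·109 + 7, so 8400 mod 109 = 7.
(54 + 7) mod 109 = 61.

61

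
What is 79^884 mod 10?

1

Last digits of 9^n: 9, 1 (period 2).
884 mod 2 = 0, so the last digit matches 9^2 = 1.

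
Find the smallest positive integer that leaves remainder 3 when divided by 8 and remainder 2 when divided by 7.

51

x ≡ 2 (mod 7) gives x ∈ {2, 9, 16, 23, 30, 37, 44, 51}.
The first of these with x mod 8 = 3 is 51.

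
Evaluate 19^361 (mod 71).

Successive squares of 19 mod 71: 19^1≡19, 19^2≡6, 19^4≡36, 19^8≡18, 19^16≡40, 19^32≡38, 19^64≡24, 19^128≡8, 19^256≡64.
361 = 1 + 8 + 32 + 64 + 256, so 19^361 ≡ 19·18·38·24·64 ≡ 64 (mod 71).

64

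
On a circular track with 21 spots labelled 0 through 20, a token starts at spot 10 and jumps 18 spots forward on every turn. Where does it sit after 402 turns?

402·18 = 7236.
7236 = 344·21 + 12, so 7236 mod 21 = 12.
(10 + 12) mod 21 = 1.

1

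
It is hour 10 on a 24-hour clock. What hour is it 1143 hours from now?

1

1143 mod 24 = 15 (since 47·24 = 1128).
(10 + 15) mod 24 = 1.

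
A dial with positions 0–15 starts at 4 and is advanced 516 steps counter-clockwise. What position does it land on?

516 − 32·16 = 4, so 516 ≡ 4 (mod 16).
(4 − 4) mod 16 = 0.

0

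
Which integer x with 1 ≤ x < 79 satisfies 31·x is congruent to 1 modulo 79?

31·51 = 1581 = 20·79 + 1, so 31⁻¹ ≡ 51 (mod 79).

51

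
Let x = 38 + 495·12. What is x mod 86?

44

495·12 = 5940.
5940 mod 86 = 6 (since 69·86 = 5934).
(38 + 6) mod 86 = 44.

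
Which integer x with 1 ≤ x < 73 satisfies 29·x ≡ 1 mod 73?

29·68 = 1972 = 27·73 + 1, so 29⁻¹ ≡ 68 (mod 73).

68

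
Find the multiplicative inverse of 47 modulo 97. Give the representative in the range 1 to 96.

64

47·64 = 3008 = 31·97 + 1, so 47⁻¹ ≡ 64 (mod 97).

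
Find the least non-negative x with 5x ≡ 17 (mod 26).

The inverse of 5 mod 26 is 21 (since 5·21 = 105 ≡ 1).
So x ≡ 21·17 = 357 ≡ 19 (mod 26).

19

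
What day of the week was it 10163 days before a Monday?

10163 = 1451·7 + 6, so 10163 mod 7 = 6.
Monday − 6 days → Tuesday.

Tuesday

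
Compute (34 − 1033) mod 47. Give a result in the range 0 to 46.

Dividing 1033 by 47 gives quotient 21 and remainder 46.
(34 − 46) mod 47 = 35.

35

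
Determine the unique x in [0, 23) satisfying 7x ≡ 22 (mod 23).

The inverse of 7 mod 23 is 10 (since 7·10 = 70 ≡ 1).
Multiplying both sides by 10: x ≡ 10·22 = 220 ≡ 13 (mod 23).

13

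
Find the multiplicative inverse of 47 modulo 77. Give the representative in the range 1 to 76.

47·59 = 2773 = 36·77 + 1, so 47⁻¹ ≡ 59 (mod 77).

59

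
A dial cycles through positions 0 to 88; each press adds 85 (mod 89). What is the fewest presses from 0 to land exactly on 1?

89 = 1·85 + 4
85 = 21·4 + 1
4 = 4·1 + 0
Back-substituting gives 85·22 ≡ 1 (mod 89).

22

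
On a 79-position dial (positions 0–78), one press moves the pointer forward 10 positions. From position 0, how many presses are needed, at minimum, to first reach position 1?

79 = 7·10 + 9
10 = 1·9 + 1
9 = 9·1 + 0
Back-substituting gives 10·8 ≡ 1 (mod 79).

8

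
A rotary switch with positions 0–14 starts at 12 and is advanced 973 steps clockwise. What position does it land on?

10

Dividing 973 by 15 gives quotient 64 and remainder 13.
(12 + 13) mod 15 = 10.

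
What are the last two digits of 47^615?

Square-and-reduce mod 100: 47^1≡47, 47^2≡9, 47^4≡81, 47^8≡61, 47^16≡21, 47^32≡41, 47^64≡81, 47^128≡61, 47^256≡21, 47^512≡41.
Since 615 = 1 + 2 + 4 + 32 + 64 + 512 in binary, 47^615 ≡ 47·9·81·41·81·41 ≡ 43 (mod 100).

43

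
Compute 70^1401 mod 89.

35

By repeated squaring mod 89: 70^1≡70, 70^2≡5, 70^4≡25, 70^8≡2, 70^16≡4, 70^32≡16, 70^64≡78, 70^128≡32, 70^256≡45, 70^512≡67, 70^1024≡39.
1401 = 1 + 8 + 16 + 32 + 64 + 256 + 1024, so 70^1401 ≡ 70·2·4·16·78·45·39 ≡ 35 (mod 89).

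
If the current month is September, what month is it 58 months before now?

November

58 mod 12 = 10 (since 4·12 = 48).
September − 10 months → November.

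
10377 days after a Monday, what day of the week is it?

Thursday

10377 = 1482·7 + 3, so 10377 mod 7 = 3.
Monday + 3 days → Thursday.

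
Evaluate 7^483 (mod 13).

Square-and-reduce mod 13: 7^1≡7, 7^2≡10, 7^4≡9, 7^8≡3, 7^16≡9, 7^32≡3, 7^64≡9, 7^128≡3, 7^256≡9.
Since 483 = 1 + 2 + 32 + 64 + 128 + 256 in binary, 7^483 ≡ 7·10·3·9·3·9 ≡ 5 (mod 13).

5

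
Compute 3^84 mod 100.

By repeated squaring mod 100: 3^1≡3, 3^2≡9, 3^4≡81, 3^8≡61, 3^16≡21, 3^32≡41, 3^64≡81.
84 = 4 + 16 + 64, so 3^84 ≡ 81·21·81 ≡ 81 (mod 100).

81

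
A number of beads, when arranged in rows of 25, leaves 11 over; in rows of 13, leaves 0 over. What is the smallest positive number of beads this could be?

x ≡ 0 (mod 13) gives x ∈ {0, 13, 26, 39, 52, 65, 78, 91, …}.
The first of these with x mod 25 = 11 is 286.

286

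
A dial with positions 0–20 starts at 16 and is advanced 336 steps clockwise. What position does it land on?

16

336 − 16·21 = 0, so 336 ≡ 0 (mod 21).
(16 + 0) mod 21 = 16.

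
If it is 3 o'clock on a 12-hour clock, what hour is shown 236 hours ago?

7

236 mod 12 = 8 (since 19·12 = 228).
3 − 8 → 7 on a 12-hour dial.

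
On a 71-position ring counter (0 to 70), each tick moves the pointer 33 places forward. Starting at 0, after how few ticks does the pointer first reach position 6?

26

The inverse of 33 mod 71 is 28 (since 33·28 = 924 ≡ 1).
So x ≡ 28·6 = 168 ≡ 26 (mod 71).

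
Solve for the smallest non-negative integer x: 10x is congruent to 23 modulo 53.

50

10⁻¹ ≡ 16 (mod 53) because 10·16 = 160 = 3·53 + 1.
Multiplying both sides by 16: x ≡ 16·23 = 368 ≡ 50 (mod 53).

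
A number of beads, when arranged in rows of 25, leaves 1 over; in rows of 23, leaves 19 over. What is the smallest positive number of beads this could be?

226

x ≡ 19 (mod 23) gives x ∈ {19, 42, 65, 88, 111, 134, 157, 180, …}.
The first of these with x mod 25 = 1 is 226.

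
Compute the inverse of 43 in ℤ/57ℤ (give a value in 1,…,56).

4

57 = 1·43 + 14
43 = 3·14 + 1
14 = 14·1 + 0
Back-substituting gives 43·4 ≡ 1 (mod 57).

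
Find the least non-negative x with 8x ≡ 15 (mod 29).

20

The inverse of 8 mod 29 is 11 (since 8·11 = 88 ≡ 1).
Multiplying both sides by 11: x ≡ 11·15 = 165 ≡ 20 (mod 29).
Check: 8·20 = 160 = 5·29 + 15.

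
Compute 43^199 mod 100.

7

By repeated squaring mod 100: 43^1≡43, 43^2≡49, 43^4≡1, 43^8≡1, 43^16≡1, 43^32≡1, 43^64≡1, 43^128≡1.
Since 199 = 1 + 2 + 4 + 64 + 128 in binary, 43^199 ≡ 43·49·1·1·1 ≡ 7 (mod 100).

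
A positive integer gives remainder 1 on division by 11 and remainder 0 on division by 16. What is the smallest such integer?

144

Since 16·9 ≡ 1 (mod 11), take x = 0 + 16·((1−0)·9 mod 11) = 0 + 16·9 = 144.
Check: 144 mod 11 = 1, 144 mod 16 = 0.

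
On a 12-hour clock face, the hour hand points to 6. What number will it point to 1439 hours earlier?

7

1439 mod 12 = 11 (since 119·12 = 1428).
6 − 11 → 7 on a 12-hour dial.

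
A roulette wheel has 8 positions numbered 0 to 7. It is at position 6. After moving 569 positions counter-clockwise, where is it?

5

569 mod 8 = 1 (since 71·8 = 568).
(6 − 1) mod 8 = 5.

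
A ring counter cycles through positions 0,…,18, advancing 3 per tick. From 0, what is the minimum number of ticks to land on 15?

5

The inverse of 3 mod 19 is 13 (since 3·13 = 39 ≡ 1).
So x ≡ 13·15 = 195 ≡ 5 (mod 19).
Check: 3·5 = 15 = 0·19 + 15.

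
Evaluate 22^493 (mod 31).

By repeated squaring mod 31: 22^1≡22, 22^2≡19, 22^4≡20, 22^8≡28, 22^16≡9, 22^32≡19, 22^64≡20, 22^128≡28, 22^256≡9.
Since 493 = 1 + 4 + 8 + 32 + 64 + 128 + 256 in binary, 22^493 ≡ 22·20·28·19·20·28·9 ≡ 13 (mod 31).

13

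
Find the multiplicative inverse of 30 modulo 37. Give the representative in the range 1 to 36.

21

37 = 1·30 + 7
30 = 4·7 + 2
7 = 3·2 + 1
2 = 2·1 + 0
Back-substituting gives 30·21 ≡ 1 (mod 37).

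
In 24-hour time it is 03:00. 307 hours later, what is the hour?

Dividing 307 by 24 gives quotient 12 and remainder 19.
(3 + 19) mod 24 = 22.

22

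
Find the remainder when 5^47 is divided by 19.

6

Square-and-reduce mod 19: 5^1≡5, 5^2≡6, 5^4≡17, 5^8≡4, 5^16≡16, 5^32≡9.
47 = 1 + 2 + 4 + 8 + 32, so 5^47 ≡ 5·6·17·4·9 ≡ 6 (mod 19).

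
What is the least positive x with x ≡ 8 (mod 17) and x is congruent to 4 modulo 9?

Since 9·2 ≡ 1 (mod 17), take x = 4 + 9·((8−4)·2 mod 17) = 4 + 9·8 = 76.
Check: 76 mod 17 = 8, 76 mod 9 = 4.

76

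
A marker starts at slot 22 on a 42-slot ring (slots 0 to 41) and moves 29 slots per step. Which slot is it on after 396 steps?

40

396·29 = 11484.
11484 mod 42 = 18 (since 273·42 = 11466).
(22 + 18) mod 42 = 40.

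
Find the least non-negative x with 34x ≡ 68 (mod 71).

2

The inverse of 34 mod 71 is 23 (since 34·23 = 782 ≡ 1).
Multiplying both sides by 23: x ≡ 23·68 = 1564 ≡ 2 (mod 71).
Check: 34·2 = 68 = 0·71 + 68.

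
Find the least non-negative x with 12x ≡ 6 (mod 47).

12⁻¹ ≡ 4 (mod 47) because 12·4 = 48 = 1·47 + 1.
Multiplying both sides by 4: x ≡ 4·6 = 24 ≡ 24 (mod 47).
Check: 12·24 = 288 = 6·47 + 6.

24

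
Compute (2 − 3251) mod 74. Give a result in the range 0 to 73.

7

3251 − 43·74 = 69, so 3251 ≡ 69 (mod 74).
(2 − 69) mod 74 = 7.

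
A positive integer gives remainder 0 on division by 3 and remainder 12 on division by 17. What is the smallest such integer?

12

x ≡ 0 (mod 3) gives x ∈ {0, 3, 6, 9, 12}.
The first of these with x mod 17 = 12 is 12.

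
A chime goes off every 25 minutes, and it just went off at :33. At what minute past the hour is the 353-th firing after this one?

38

353·25 = 8825.
8825 = 147·60 + 5, so 8825 mod 60 = 5.
(33 + 5) mod 60 = 38.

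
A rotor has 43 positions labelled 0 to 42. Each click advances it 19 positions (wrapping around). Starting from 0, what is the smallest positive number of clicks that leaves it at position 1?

19·34 = 646 = 15·43 + 1, so 19⁻¹ ≡ 34 (mod 43).

34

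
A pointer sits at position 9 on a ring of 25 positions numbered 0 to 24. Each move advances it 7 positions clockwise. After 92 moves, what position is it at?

92·7 = 644.
644 = 25·25 + 19, so 644 mod 25 = 19.
(9 + 19) mod 25 = 3.

3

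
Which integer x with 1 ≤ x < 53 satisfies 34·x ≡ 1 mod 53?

39

53 = 1·34 + 19
34 = 1·19 + 15
19 = 1·15 + 4
15 = 3·4 + 3
4 = 1·3 + 1
3 = 3·1 + 0
Back-substituting gives 34·39 ≡ 1 (mod 53).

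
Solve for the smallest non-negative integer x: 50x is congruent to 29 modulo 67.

50⁻¹ ≡ 63 (mod 67) because 50·63 = 3150 = 47·67 + 1.
Multiplying both sides by 63: x ≡ 63·29 = 1827 ≡ 18 (mod 67).
Check: 50·18 = 900 = 13·67 + 29.

18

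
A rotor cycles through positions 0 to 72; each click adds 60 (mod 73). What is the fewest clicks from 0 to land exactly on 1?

28

73 = 1·60 + 13
60 = 4·13 + 8
13 = 1·8 + 5
8 = 1·5 + 3
5 = 1·3 + 2
3 = 1·2 + 1
2 = 2·1 + 0
Back-substituting gives 60·28 ≡ 1 (mod 73).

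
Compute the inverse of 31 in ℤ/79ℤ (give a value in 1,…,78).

79 = 2·31 + 17
31 = 1·17 + 14
17 = 1·14 + 3
14 = 4·3 + 2
3 = 1·2 + 1
2 = 2·1 + 0
Back-substituting gives 31·51 ≡ 1 (mod 79).

51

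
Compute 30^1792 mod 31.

By repeated squaring mod 31: 30^1≡30, 30^2≡1, 30^4≡1, 30^8≡1, 30^16≡1, 30^32≡1, 30^64≡1, 30^128≡1, 30^256≡1, 30^512≡1, 30^1024≡1.
1792 = 256 + 512 + 1024, so 30^1792 ≡ 1·1·1 ≡ 1 (mod 31).

1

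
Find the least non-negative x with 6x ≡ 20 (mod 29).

The inverse of 6 mod 29 is 5 (since 6·5 = 30 ≡ 1).
Multiplying both sides by 5: x ≡ 5·20 = 100 ≡ 13 (mod 29).

13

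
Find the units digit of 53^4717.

3

The units digit of 53^n cycles with period 4: 3, 9, 7, 1, …
4717 leaves remainder 1 on division by 4, so 53^4717 ends in 3.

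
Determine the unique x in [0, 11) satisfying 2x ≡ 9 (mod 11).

The inverse of 2 mod 11 is 6 (since 2·6 = 12 ≡ 1).
Multiplying both sides by 6: x ≡ 6·9 = 54 ≡ 10 (mod 11).

10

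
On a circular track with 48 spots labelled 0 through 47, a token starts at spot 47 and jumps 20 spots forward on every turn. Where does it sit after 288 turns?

288·20 = 5760.
5760 mod 48 = 0 (since 120·48 = 5760).
(47 + 0) mod 48 = 47.

47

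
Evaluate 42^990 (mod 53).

15

By repeated squaring mod 53: 42^1≡42, 42^2≡15, 42^4≡13, 42^8≡10, 42^16≡47, 42^32≡36, 42^64≡24, 42^128≡46, 42^256≡49, 42^512≡16.
990 = 2 + 4 + 8 + 16 + 64 + 128 + 256 + 512, so 42^990 ≡ 15·13·10·47·24·46·49·16 ≡ 15 (mod 53).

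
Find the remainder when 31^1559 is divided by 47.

39

By repeated squaring mod 47: 31^1≡31, 31^2≡21, 31^4≡18, 31^8≡42, 31^16≡25, 31^32≡14, 31^64≡8, 31^128≡17, 31^256≡7, 31^512≡2, 31^1024≡4.
Since 1559 = 1 + 2 + 4 + 16 + 512 + 1024 in binary, 31^1559 ≡ 31·21·18·25·2·4 ≡ 39 (mod 47).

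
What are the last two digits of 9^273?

Square-and-reduce mod 100: 9^1≡9, 9^2≡81, 9^4≡61, 9^8≡21, 9^16≡41, 9^32≡81, 9^64≡61, 9^128≡21, 9^256≡41.
273 = 1 + 16 + 256, so 9^273 ≡ 9·41·41 ≡ 29 (mod 100).

29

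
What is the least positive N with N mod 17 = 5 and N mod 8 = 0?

56

x ≡ 0 (mod 8) gives x ∈ {0, 8, 16, 24, 32, 40, 48, 56}.
The first of these with x mod 17 = 5 is 56.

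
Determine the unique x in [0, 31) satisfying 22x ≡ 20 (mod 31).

The inverse of 22 mod 31 is 24 (since 22·24 = 528 ≡ 1).
Multiplying both sides by 24: x ≡ 24·20 = 480 ≡ 15 (mod 31).
Check: 22·15 = 330 = 10·31 + 20.

15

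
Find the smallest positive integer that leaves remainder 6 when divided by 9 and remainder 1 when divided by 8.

x ≡ 1 (mod 8) gives x ∈ {1, 9, 17, 25, 33}.
The first of these with x mod 9 = 6 is 33.

33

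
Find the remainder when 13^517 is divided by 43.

17

Successive squares of 13 mod 43: 13^1≡13, 13^2≡40, 13^4≡9, 13^8≡38, 13^16≡25, 13^32≡23, 13^64≡13, 13^128≡40, 13^256≡9, 13^512≡38.
Since 517 = 1 + 4 + 512 in binary, 13^517 ≡ 13·9·38 ≡ 17 (mod 43).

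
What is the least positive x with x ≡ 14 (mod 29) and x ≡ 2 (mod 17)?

x ≡ 2 (mod 17) gives x ∈ {2, 19, 36, 53, 70, 87, 104, 121, …}.
The first of these with x mod 29 = 14 is 478.

478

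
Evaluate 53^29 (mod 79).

Square-and-reduce mod 79: 53^1≡53, 53^2≡44, 53^4≡40, 53^8≡20, 53^16≡5.
29 = 1 + 4 + 8 + 16, so 53^29 ≡ 53·40·20·5 ≡ 43 (mod 79).

43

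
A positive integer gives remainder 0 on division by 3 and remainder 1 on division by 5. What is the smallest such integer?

x ≡ 0 (mod 3) gives x ∈ {0, 3, 6}.
The first of these with x mod 5 = 1 is 6.

6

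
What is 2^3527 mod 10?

8

Last digits of 2^n: 2, 4, 8, 6 (period 4).
3527 mod 4 = 3, so the last digit matches 2^3 = 8.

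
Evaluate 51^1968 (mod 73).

Square-and-reduce mod 73: 51^1≡51, 51^2≡46, 51^4≡72, 51^8≡1, 51^16≡1, 51^32≡1, 51^64≡1, 51^128≡1, 51^256≡1, 51^512≡1, 51^1024≡1.
Since 1968 = 16 + 32 + 128 + 256 + 512 + 1024 in binary, 51^1968 ≡ 1·1·1·1·1·1 ≡ 1 (mod 73).

1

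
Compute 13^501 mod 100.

13

Square-and-reduce mod 100: 13^1≡13, 13^2≡69, 13^4≡61, 13^8≡21, 13^16≡41, 13^32≡81, 13^64≡61, 13^128≡21, 13^256≡41.
Since 501 = 1 + 4 + 16 + 32 + 64 + 128 + 256 in binary, 13^501 ≡ 13·61·41·81·61·21·41 ≡ 13 (mod 100).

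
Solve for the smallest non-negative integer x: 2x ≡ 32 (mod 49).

16

The inverse of 2 mod 49 is 25 (since 2·25 = 50 ≡ 1).
Multiplying both sides by 25: x ≡ 25·32 = 800 ≡ 16 (mod 49).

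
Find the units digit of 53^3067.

Powers of 3 mod 10 repeat with period 4: 3, 9, 7, 1.
3067 mod 4 = 3, so the last digit matches 3^3 = 7.

7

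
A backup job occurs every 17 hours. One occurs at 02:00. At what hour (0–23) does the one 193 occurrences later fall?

193·17 = 3281.
3281 = 136·24 + 17, so 3281 mod 24 = 17.
(2 + 17) mod 24 = 19.

19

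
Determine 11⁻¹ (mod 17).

11·14 = 154 = 9·17 + 1, so 11⁻¹ ≡ 14 (mod 17).

14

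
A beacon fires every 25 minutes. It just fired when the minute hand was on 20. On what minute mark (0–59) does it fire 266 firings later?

10

266·25 = 6650.
6650 = 110·60 + 50, so 6650 mod 60 = 50.
(20 + 50) mod 60 = 10.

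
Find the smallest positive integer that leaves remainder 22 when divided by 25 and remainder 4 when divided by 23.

372

x ≡ 4 (mod 23) gives x ∈ {4, 27, 50, 73, 96, 119, 142, 165, …}.
The first of these with x mod 25 = 22 is 372.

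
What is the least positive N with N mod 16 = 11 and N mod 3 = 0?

x ≡ 0 (mod 3) gives x ∈ {0, 3, 6, 9, 12, 15, 18, 21, …}.
The first of these with x mod 16 = 11 is 27.

27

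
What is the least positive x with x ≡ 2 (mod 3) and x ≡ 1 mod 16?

17

Since 16·1 ≡ 1 (mod 3), take x = 1 + 16·((2−1)·1 mod 3) = 1 + 16·1 = 17.
Check: 17 mod 3 = 2, 17 mod 16 = 1.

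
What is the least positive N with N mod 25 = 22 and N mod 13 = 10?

322

x ≡ 10 (mod 13) gives x ∈ {10, 23, 36, 49, 62, 75, 88, 101, …}.
The first of these with x mod 25 = 22 is 322.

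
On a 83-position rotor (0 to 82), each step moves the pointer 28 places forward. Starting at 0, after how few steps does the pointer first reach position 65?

29

28⁻¹ ≡ 3 (mod 83) because 28·3 = 84 = 1·83 + 1.
Multiplying both sides by 3: x ≡ 3·65 = 195 ≡ 29 (mod 83).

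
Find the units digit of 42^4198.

4

Powers of 2 mod 10 repeat with period 4: 2, 4, 8, 6.
4198 leaves remainder 2 on division by 4, so 42^4198 ends in 4.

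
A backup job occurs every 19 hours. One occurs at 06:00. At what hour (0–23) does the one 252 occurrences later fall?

18

252·19 = 4788.
4788 − 199·24 = 12, so 4788 ≡ 12 (mod 24).
(6 + 12) mod 24 = 18.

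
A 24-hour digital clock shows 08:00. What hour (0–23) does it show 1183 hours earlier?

1

1183 mod 24 = 7 (since 49·24 = 1176).
(8 − 7) mod 24 = 1.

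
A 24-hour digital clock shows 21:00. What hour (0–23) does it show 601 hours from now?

22

601 − 25·24 = 1, so 601 ≡ 1 (mod 24).
(21 + 1) mod 24 = 22.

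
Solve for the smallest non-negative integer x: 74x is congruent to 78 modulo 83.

74⁻¹ ≡ 46 (mod 83) because 74·46 = 3404 = 41·83 + 1.
Multiplying both sides by 46: x ≡ 46·78 = 3588 ≡ 19 (mod 83).

19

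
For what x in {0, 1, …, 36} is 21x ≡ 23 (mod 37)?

The inverse of 21 mod 37 is 30 (since 21·30 = 630 ≡ 1).
So x ≡ 30·23 = 690 ≡ 24 (mod 37).
Check: 21·24 = 504 = 13·37 + 23.

24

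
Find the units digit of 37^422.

Powers of 7 mod 10 repeat with period 4: 7, 9, 3, 1.
422 leaves remainder 2 on division by 4, so 37^422 ends in 9.

9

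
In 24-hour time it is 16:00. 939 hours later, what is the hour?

Dividing 939 by 24 gives quotient 39 and remainder 3.
(16 + 3) mod 24 = 19.

19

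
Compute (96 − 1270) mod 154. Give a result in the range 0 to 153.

58

1270 = 8·154 + 38, so 1270 mod 154 = 38.
(96 − 38) mod 154 = 58.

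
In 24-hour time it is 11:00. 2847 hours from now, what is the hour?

2847 = 118·24 + 15, so 2847 mod 24 = 15.
(11 + 15) mod 24 = 2.

2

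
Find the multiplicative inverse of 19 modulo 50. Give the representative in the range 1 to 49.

19·29 = 551 = 11·50 + 1, so 19⁻¹ ≡ 29 (mod 50).

29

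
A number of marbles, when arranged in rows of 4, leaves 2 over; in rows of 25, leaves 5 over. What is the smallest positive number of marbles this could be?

Since 25·1 ≡ 1 (mod 4), take x = 5 + 25·((2−5)·1 mod 4) = 5 + 25·1 = 30.
Check: 30 mod 4 = 2, 30 mod 25 = 5.

30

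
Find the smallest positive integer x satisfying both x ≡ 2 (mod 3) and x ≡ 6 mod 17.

x ≡ 2 (mod 3) gives x ∈ {2, 5, 8, 11, 14, 17, 20, 23}.
The first of these with x mod 17 = 6 is 23.

23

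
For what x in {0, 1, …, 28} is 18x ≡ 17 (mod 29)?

9

18⁻¹ ≡ 21 (mod 29) because 18·21 = 378 = 13·29 + 1.
Multiplying both sides by 21: x ≡ 21·17 = 357 ≡ 9 (mod 29).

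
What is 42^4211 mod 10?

The units digit of 42^n cycles with period 4: 2, 4, 8, 6, …
4211 mod 4 = 3, so the last digit matches 2^3 = 8.

8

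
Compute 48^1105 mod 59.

26

Square-and-reduce mod 59: 48^1≡48, 48^2≡3, 48^4≡9, 48^8≡22, 48^16≡12, 48^32≡26, 48^64≡27, 48^128≡21, 48^256≡28, 48^512≡17, 48^1024≡53.
Since 1105 = 1 + 16 + 64 + 1024 in binary, 48^1105 ≡ 48·12·27·53 ≡ 26 (mod 59).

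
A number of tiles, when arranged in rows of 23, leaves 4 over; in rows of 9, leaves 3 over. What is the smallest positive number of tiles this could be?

165

Since 9·18 ≡ 1 (mod 23), take x = 3 + 9·((4−3)·18 mod 23) = 3 + 9·18 = 165.
Check: 165 mod 23 = 4, 165 mod 9 = 3.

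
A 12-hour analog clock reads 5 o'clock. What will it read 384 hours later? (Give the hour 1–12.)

384 − 32·12 = 0, so 384 ≡ 0 (mod 12).
5 + 0 → 5 on a 12-hour dial.

5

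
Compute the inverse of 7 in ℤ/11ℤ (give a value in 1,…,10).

7·8 = 56 = 5·11 + 1, so 7⁻¹ ≡ 8 (mod 11).

8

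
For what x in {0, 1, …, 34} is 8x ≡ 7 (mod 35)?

14

8⁻¹ ≡ 22 (mod 35) because 8·22 = 176 = 5·35 + 1.
Multiplying both sides by 22: x ≡ 22·7 = 154 ≡ 14 (mod 35).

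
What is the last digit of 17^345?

7

Powers of 7 mod 10 repeat with period 4: 7, 9, 3, 1.
345 leaves remainder 1 on division by 4, so 17^345 ends in 7.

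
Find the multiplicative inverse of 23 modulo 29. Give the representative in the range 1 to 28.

23·24 = 552 = 19·29 + 1, so 23⁻¹ ≡ 24 (mod 29).

24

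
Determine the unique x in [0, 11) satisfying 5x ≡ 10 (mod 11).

2

5⁻¹ ≡ 9 (mod 11) because 5·9 = 45 = 4·11 + 1.
So x ≡ 9·10 = 90 ≡ 2 (mod 11).
Check: 5·2 = 10 = 0·11 + 10.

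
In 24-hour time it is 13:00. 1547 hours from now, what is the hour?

0

Dividing 1547 by 24 gives quotient 64 and remainder 11.
(13 + 11) mod 24 = 0.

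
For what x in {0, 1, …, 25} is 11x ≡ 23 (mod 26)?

21

The inverse of 11 mod 26 is 19 (since 11·19 = 209 ≡ 1).
So x ≡ 19·23 = 437 ≡ 21 (mod 26).
Check: 11·21 = 231 = 8·26 + 23.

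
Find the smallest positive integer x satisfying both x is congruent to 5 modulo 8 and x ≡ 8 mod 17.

93

x ≡ 5 (mod 8) gives x ∈ {5, 13, 21, 29, 37, 45, 53, 61, …}.
The first of these with x mod 17 = 8 is 93.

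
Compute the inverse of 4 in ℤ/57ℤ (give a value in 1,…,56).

43

4·43 = 172 = 3·57 + 1, so 4⁻¹ ≡ 43 (mod 57).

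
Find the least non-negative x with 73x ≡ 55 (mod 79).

The inverse of 73 mod 79 is 13 (since 73·13 = 949 ≡ 1).
So x ≡ 13·55 = 715 ≡ 4 (mod 79).

4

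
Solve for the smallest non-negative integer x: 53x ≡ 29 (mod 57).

53⁻¹ ≡ 14 (mod 57) because 53·14 = 742 = 13·57 + 1.
Multiplying both sides by 14: x ≡ 14·29 = 406 ≡ 7 (mod 57).

7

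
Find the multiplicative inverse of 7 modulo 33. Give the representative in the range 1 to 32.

7·19 = 133 = 4·33 + 1, so 7⁻¹ ≡ 19 (mod 33).

19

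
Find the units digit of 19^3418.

Powers of 9 mod 10 repeat with period 2: 9, 1.
3418 mod 2 = 0, so the last digit matches 9^2 = 1.

1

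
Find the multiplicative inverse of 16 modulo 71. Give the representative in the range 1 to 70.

71 = 4·16 + 7
16 = 2·7 + 2
7 = 3·2 + 1
2 = 2·1 + 0
Back-substituting gives 16·40 ≡ 1 (mod 71).

40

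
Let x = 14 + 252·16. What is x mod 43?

4

252·16 = 4032.
Dividing 4032 by 43 gives quotient 93 and remainder 33.
(14 + 33) mod 43 = 4.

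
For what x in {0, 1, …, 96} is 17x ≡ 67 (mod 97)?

61

17⁻¹ ≡ 40 (mod 97) because 17·40 = 680 = 7·97 + 1.
Multiplying both sides by 40: x ≡ 40·67 = 2680 ≡ 61 (mod 97).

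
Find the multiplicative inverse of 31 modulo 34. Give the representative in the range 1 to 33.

11

34 = 1·31 + 3
31 = 10·3 + 1
3 = 3·1 + 0
Back-substituting gives 31·11 ≡ 1 (mod 34).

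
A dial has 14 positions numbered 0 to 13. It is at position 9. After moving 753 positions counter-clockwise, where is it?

753 mod 14 = 11 (since 53·14 = 742).
(9 − 11) mod 14 = 12.

12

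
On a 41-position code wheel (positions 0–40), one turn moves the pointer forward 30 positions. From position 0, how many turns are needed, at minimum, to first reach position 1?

26

30·26 = 780 = 19·41 + 1, so 30⁻¹ ≡ 26 (mod 41).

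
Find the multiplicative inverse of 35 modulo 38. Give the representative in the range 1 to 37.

38 = 1·35 + 3
35 = 11·3 + 2
3 = 1·2 + 1
2 = 2·1 + 0
Back-substituting gives 35·25 ≡ 1 (mod 38).

25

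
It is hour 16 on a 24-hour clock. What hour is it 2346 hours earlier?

2346 = 97·24 + 18, so 2346 mod 24 = 18.
(16 − 18) mod 24 = 22.

22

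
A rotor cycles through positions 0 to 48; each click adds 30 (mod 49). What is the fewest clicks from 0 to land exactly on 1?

18

49 = 1·30 + 19
30 = 1·19 + 11
19 = 1·11 + 8
11 = 1·8 + 3
8 = 2·3 + 2
3 = 1·2 + 1
2 = 2·1 + 0
Back-substituting gives 30·18 ≡ 1 (mod 49).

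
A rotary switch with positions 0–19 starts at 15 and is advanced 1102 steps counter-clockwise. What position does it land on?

13

Dividing 1102 by 20 gives quotient 55 and remainder 2.
(15 − 2) mod 20 = 13.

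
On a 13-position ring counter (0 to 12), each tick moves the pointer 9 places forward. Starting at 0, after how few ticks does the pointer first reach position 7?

8

9⁻¹ ≡ 3 (mod 13) because 9·3 = 27 = 2·13 + 1.
So x ≡ 3·7 = 21 ≡ 8 (mod 13).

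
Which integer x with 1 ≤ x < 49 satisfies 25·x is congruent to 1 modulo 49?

25·2 = 50 = 1·49 + 1, so 25⁻¹ ≡ 2 (mod 49).

2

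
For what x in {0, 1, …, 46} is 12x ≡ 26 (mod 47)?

12⁻¹ ≡ 4 (mod 47) because 12·4 = 48 = 1·47 + 1.
So x ≡ 4·26 = 104 ≡ 10 (mod 47).

10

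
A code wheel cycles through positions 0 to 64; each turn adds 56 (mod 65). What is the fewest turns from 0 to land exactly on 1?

65 = 1·56 + 9
56 = 6·9 + 2
9 = 4·2 + 1
2 = 2·1 + 0
Back-substituting gives 56·36 ≡ 1 (mod 65).

36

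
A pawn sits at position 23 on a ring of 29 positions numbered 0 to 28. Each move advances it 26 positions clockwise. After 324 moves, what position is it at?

324·26 = 8424.
8424 − 290·29 = 14, so 8424 ≡ 14 (mod 29).
(23 + 14) mod 29 = 8.

8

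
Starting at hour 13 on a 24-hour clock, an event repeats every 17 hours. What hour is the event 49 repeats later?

49·17 = 833.
833 − 34·24 = 17, so 833 ≡ 17 (mod 24).
(13 + 17) mod 24 = 6.

6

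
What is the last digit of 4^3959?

4

The units digit of 4^n cycles with period 2: 4, 6, …
3959 leaves remainder 1 on division by 2, so 4^3959 ends in 4.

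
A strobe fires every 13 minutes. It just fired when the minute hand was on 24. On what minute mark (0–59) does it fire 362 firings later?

50

362·13 = 4706.
Dividing 4706 by 60 gives quotient 78 and remainder 26.
(24 + 26) mod 60 = 50.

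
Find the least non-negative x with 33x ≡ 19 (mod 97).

77

The inverse of 33 mod 97 is 50 (since 33·50 = 1650 ≡ 1).
Multiplying both sides by 50: x ≡ 50·19 = 950 ≡ 77 (mod 97).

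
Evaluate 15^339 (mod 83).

Square-and-reduce mod 83: 15^1≡15, 15^2≡59, 15^4≡78, 15^8≡25, 15^16≡44, 15^32≡27, 15^64≡65, 15^128≡75, 15^256≡64.
Since 339 = 1 + 2 + 16 + 64 + 256 in binary, 15^339 ≡ 15·59·44·65·64 ≡ 47 (mod 83).

47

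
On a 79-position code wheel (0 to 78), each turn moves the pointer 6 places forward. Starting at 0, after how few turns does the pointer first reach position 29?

6⁻¹ ≡ 66 (mod 79) because 6·66 = 396 = 5·79 + 1.
So x ≡ 66·29 = 1914 ≡ 18 (mod 79).

18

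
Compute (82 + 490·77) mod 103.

11

490·77 = 37730.
Dividing 37730 by 103 gives quotient 366 and remainder 32.
(82 + 32) mod 103 = 11.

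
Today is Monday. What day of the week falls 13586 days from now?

Sunday

13586 = 1940·7 + 6, so 13586 mod 7 = 6.
Monday + 6 days → Sunday.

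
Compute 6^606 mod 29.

20

Successive squares of 6 mod 29: 6^1≡6, 6^2≡7, 6^4≡20, 6^8≡23, 6^16≡7, 6^32≡20, 6^64≡23, 6^128≡7, 6^256≡20, 6^512≡23.
606 = 2 + 4 + 8 + 16 + 64 + 512, so 6^606 ≡ 7·20·23·7·23·23 ≡ 20 (mod 29).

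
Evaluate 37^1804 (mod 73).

32

By repeated squaring mod 73: 37^1≡37, 37^2≡55, 37^4≡32, 37^8≡2, 37^16≡4, 37^32≡16, 37^64≡37, 37^128≡55, 37^256≡32, 37^512≡2, 37^1024≡4.
Since 1804 = 4 + 8 + 256 + 512 + 1024 in binary, 37^1804 ≡ 32·2·32·2·4 ≡ 32 (mod 73).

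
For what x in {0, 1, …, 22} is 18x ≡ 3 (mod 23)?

18⁻¹ ≡ 9 (mod 23) because 18·9 = 162 = 7·23 + 1.
Multiplying both sides by 9: x ≡ 9·3 = 27 ≡ 4 (mod 23).

4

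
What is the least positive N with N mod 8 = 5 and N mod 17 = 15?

117

x ≡ 5 (mod 8) gives x ∈ {5, 13, 21, 29, 37, 45, 53, 61, …}.
The first of these with x mod 17 = 15 is 117.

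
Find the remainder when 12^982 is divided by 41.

Square-and-reduce mod 41: 12^1≡12, 12^2≡21, 12^4≡31, 12^8≡18, 12^16≡37, 12^32≡16, 12^64≡10, 12^128≡18, 12^256≡37, 12^512≡16.
982 = 2 + 4 + 16 + 64 + 128 + 256 + 512, so 12^982 ≡ 21·31·37·10·18·37·16 ≡ 20 (mod 41).

20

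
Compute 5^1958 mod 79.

By repeated squaring mod 79: 5^1≡5, 5^2≡25, 5^4≡72, 5^8≡49, 5^16≡31, 5^32≡13, 5^64≡11, 5^128≡42, 5^256≡26, 5^512≡44, 5^1024≡40.
Since 1958 = 2 + 4 + 32 + 128 + 256 + 512 + 1024 in binary, 5^1958 ≡ 25·72·13·42·26·44·40 ≡ 49 (mod 79).

49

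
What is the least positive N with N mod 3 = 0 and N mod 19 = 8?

27

Since 19·1 ≡ 1 (mod 3), take x = 8 + 19·((0−8)·1 mod 3) = 8 + 19·1 = 27.
Check: 27 mod 3 = 0, 27 mod 19 = 8.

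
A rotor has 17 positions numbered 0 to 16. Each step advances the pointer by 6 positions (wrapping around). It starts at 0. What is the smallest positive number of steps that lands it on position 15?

6⁻¹ ≡ 3 (mod 17) because 6·3 = 18 = 1·17 + 1.
So x ≡ 3·15 = 45 ≡ 11 (mod 17).

11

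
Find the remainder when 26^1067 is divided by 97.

84

Square-and-reduce mod 97: 26^1≡26, 26^2≡94, 26^4≡9, 26^8≡81, 26^16≡62, 26^32≡61, 26^64≡35, 26^128≡61, 26^256≡35, 26^512≡61, 26^1024≡35.
Since 1067 = 1 + 2 + 8 + 32 + 1024 in binary, 26^1067 ≡ 26·94·81·61·35 ≡ 84 (mod 97).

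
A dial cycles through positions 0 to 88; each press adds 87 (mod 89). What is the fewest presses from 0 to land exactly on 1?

44

87·44 = 3828 = 43·89 + 1, so 87⁻¹ ≡ 44 (mod 89).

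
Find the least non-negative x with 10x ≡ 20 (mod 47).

2

10⁻¹ ≡ 33 (mod 47) because 10·33 = 330 = 7·47 + 1.
So x ≡ 33·20 = 660 ≡ 2 (mod 47).
Check: 10·2 = 20 = 0·47 + 20.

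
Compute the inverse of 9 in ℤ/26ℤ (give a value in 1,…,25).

3

9·3 = 27 = 1·26 + 1, so 9⁻¹ ≡ 3 (mod 26).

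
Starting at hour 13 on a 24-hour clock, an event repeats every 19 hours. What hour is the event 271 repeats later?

2

271·19 = 5149.
5149 = 214·24 + 13, so 5149 mod 24 = 13.
(13 + 13) mod 24 = 2.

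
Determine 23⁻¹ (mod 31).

23·27 = 621 = 20·31 + 1, so 23⁻¹ ≡ 27 (mod 31).

27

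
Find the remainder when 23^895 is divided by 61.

11

Square-and-reduce mod 61: 23^1≡23, 23^2≡41, 23^4≡34, 23^8≡58, 23^16≡9, 23^32≡20, 23^64≡34, 23^128≡58, 23^256≡9, 23^512≡20.
895 = 1 + 2 + 4 + 8 + 16 + 32 + 64 + 256 + 512, so 23^895 ≡ 23·41·34·58·9·20·34·9·20 ≡ 11 (mod 61).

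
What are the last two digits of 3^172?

By repeated squaring mod 100: 3^1≡3, 3^2≡9, 3^4≡81, 3^8≡61, 3^16≡21, 3^32≡41, 3^64≡81, 3^128≡61.
Since 172 = 4 + 8 + 32 + 128 in binary, 3^172 ≡ 81·61·41·61 ≡ 41 (mod 100).

41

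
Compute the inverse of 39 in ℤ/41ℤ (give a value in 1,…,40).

41 = 1·39 + 2
39 = 19·2 + 1
2 = 2·1 + 0
Back-substituting gives 39·20 ≡ 1 (mod 41).

20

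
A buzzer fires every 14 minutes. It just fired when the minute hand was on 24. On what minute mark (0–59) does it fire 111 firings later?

18

111·14 = 1554.
1554 − 25·60 = 54, so 1554 ≡ 54 (mod 60).
(24 + 54) mod 60 = 18.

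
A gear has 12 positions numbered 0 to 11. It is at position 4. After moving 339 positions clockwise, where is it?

7

339 mod 12 = 3 (since 28·12 = 336).
(4 + 3) mod 12 = 7.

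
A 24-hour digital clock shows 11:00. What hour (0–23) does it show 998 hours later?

1

998 mod 24 = 14 (since 41·24 = 984).
(11 + 14) mod 24 = 1.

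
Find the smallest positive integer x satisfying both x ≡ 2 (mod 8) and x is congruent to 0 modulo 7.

Since 7·7 ≡ 1 (mod 8), take x = 0 + 7·((2−0)·7 mod 8) = 0 + 7·6 = 42.
Check: 42 mod 8 = 2, 42 mod 7 = 0.

42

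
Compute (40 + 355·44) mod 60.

0

355·44 = 15620.
15620 − 260·60 = 20, so 15620 ≡ 20 (mod 60).
(40 + 20) mod 60 = 0.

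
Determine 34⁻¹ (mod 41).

35

34·35 = 1190 = 29·41 + 1, so 34⁻¹ ≡ 35 (mod 41).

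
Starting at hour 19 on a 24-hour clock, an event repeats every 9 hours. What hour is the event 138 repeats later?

138·9 = 1242.
1242 = 51·24 + 18, so 1242 mod 24 = 18.
(19 + 18) mod 24 = 13.

13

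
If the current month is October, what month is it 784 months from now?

Dividing 784 by 12 gives quotient 65 and remainder 4.
October + 4 months → February.

February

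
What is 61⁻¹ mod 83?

83 = 1·61 + 22
61 = 2·22 + 17
22 = 1·17 + 5
17 = 3·5 + 2
5 = 2·2 + 1
2 = 2·1 + 0
Back-substituting gives 61·49 ≡ 1 (mod 83).

49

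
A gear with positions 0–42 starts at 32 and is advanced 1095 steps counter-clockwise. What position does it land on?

Dividing 1095 by 43 gives quotient 25 and remainder 20.
(32 − 20) mod 43 = 12.

12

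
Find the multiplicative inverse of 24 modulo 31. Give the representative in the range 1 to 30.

22

24·22 = 528 = 17·31 + 1, so 24⁻¹ ≡ 22 (mod 31).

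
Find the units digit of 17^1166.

9

Powers of 7 mod 10 repeat with period 4: 7, 9, 3, 1.
1166 leaves remainder 2 on division by 4, so 17^1166 ends in 9.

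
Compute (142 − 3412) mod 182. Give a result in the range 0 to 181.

3412 mod 182 = 136 (since 18·182 = 3276).
(142 − 136) mod 182 = 6.

6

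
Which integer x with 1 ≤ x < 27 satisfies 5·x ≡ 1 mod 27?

11

5·11 = 55 = 2·27 + 1, so 5⁻¹ ≡ 11 (mod 27).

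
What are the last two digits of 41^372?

81

Successive squares of 41 mod 100: 41^1≡41, 41^2≡81, 41^4≡61, 41^8≡21, 41^16≡41, 41^32≡81, 41^64≡61, 41^128≡21, 41^256≡41.
Since 372 = 4 + 16 + 32 + 64 + 256 in binary, 41^372 ≡ 61·41·81·61·41 ≡ 81 (mod 100).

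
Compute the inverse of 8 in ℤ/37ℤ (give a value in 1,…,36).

8·14 = 112 = 3·37 + 1, so 8⁻¹ ≡ 14 (mod 37).

14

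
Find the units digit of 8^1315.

Powers of 8 mod 10 repeat with period 4: 8, 4, 2, 6.
1315 leaves remainder 3 on division by 4, so 8^1315 ends in 2.

2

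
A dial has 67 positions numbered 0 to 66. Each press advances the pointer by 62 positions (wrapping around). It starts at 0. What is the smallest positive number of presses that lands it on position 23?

49

The inverse of 62 mod 67 is 40 (since 62·40 = 2480 ≡ 1).
So x ≡ 40·23 = 920 ≡ 49 (mod 67).
Check: 62·49 = 3038 = 45·67 + 23.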